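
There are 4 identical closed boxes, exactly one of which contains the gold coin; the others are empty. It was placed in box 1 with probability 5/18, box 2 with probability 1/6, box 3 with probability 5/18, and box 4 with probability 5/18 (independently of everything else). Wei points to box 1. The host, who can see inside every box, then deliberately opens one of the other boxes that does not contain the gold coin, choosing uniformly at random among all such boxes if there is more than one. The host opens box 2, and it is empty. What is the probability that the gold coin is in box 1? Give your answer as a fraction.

1/4

Condition on the true location of the gold coin.
If it is in box 1 (prior 5/18): the host has 3 equally likely choices, so probability 1/3; weight (5/18)·(1/3) = 5/54.
If it is in box 2 (prior 1/6): the host opened box 2, so this case is ruled out; weight (1/6)·0 = 0.
If it is in either of boxes 3 and 4 (prior 5/18 each): the host has 2 equally likely choices, so probability 1/2; weight (5/18)·(1/2) = 5/36 each.
The weights sum to 10/27.
So P(the gold coin in box 1 | the host opened box 2) = (5/54) / (10/27) = 1/4.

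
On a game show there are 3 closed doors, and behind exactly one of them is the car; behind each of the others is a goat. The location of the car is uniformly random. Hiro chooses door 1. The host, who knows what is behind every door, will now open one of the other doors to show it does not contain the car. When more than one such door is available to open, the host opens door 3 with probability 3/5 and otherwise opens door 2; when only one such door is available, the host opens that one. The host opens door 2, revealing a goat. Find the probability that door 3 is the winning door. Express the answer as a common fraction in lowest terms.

Condition on the true location of the car.
If it is behind door 1 (prior 1/3): door 3 is available but not opened, probability 2/5; weight (1/3)·(2/5) = 2/15.
If it is behind door 2 (prior 1/3): the host opened door 2, so this case is ruled out; weight (1/3)·0 = 0.
If it is behind door 3 (prior 1/3): only door 2 is available, probability 1; weight (1/3)·1 = 1/3.
The weights sum to 7/15.
So P(the car behind door 3 | the host opened door 2) = (1/3) / (7/15) = 5/7.

5/7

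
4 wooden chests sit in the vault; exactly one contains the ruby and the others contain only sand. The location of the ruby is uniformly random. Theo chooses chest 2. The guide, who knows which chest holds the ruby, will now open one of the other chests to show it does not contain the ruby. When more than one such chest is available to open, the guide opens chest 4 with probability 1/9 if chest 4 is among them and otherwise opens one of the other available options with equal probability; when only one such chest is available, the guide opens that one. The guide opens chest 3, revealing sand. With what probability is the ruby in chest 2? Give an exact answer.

Apply Bayes' rule, conditioning on where the ruby actually is.
If it is in chest 1 (prior 1/4): chest 4 is available but not opened, probability 8/9; weight (1/4)·(8/9) = 2/9.
If it is in chest 2 (prior 1/4): chest 4 is available but not opened; chest 3 gets probability (1 − 1/9)/2 = 4/9; weight (1/4)·(4/9) = 1/9.
If it is in chest 3 (prior 1/4): the guide opened chest 3, so this case is ruled out; weight (1/4)·0 = 0.
If it is in chest 4 (prior 1/4): chest 4 holds the prize so is unavailable; the guide chooses uniformly among the 2 others, probability 1/2; weight (1/4)·(1/2) = 1/8.
The weights sum to 11/24.
So P(the ruby in chest 2 | the guide opened chest 3) = (1/9) / (11/24) = 8/33.

8/33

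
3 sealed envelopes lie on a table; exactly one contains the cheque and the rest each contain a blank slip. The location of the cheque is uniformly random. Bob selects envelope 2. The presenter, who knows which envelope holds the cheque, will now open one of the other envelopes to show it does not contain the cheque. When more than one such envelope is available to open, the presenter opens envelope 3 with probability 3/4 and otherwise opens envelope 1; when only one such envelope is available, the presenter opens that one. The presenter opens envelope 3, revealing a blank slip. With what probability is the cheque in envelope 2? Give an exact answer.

Apply Bayes' rule, conditioning on where the cheque actually is.
If it is in envelope 1 (prior 1/3): only envelope 3 is available, probability 1; weight (1/3)·1 = 1/3.
If it is in envelope 2 (prior 1/3): envelope 3 is available, opened with probability 3/4; weight (1/3)·(3/4) = 1/4.
If it is in envelope 3 (prior 1/3): the presenter opened envelope 3, so this case is ruled out; weight (1/3)·0 = 0.
The weights sum to 7/12.
So P(the cheque in envelope 2 | the presenter opened envelope 3) = (1/4) / (7/12) = 3/7.

3/7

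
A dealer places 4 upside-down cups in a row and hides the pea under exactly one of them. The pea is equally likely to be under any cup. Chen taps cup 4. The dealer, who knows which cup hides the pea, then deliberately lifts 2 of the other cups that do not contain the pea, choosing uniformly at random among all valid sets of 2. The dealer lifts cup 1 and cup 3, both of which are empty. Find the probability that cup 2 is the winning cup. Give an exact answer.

Condition on the true location of the pea.
If it is under either of cups 1 and 3 (prior 1/4 each): that cup was opened and seen not to hold the prize — ruled out; weight (1/4)·0 = 0 each.
If it is under cup 2 (prior 1/4): the dealer has no choice, probability 1; weight (1/4)·1 = 1/4.
If it is under cup 4 (prior 1/4): the dealer has 3 equally likely choices, so probability 1/3; weight (1/4)·(1/3) = 1/12.
The weights sum to 1/3.
So P(the pea under cup 2 | the dealer opened cup 1 and cup 3) = (1/4) / (1/3) = 3/4.

3/4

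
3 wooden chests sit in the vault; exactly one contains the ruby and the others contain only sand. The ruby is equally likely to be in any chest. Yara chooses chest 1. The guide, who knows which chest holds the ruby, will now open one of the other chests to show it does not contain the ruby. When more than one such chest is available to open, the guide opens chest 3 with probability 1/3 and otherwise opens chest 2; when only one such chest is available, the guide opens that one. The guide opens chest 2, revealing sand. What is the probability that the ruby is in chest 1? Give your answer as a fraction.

Condition on the true location of the ruby.
If it is in chest 1 (prior 1/3): chest 3 is available but not opened, probability 2/3; weight (1/3)·(2/3) = 2/9.
If it is in chest 2 (prior 1/3): the guide opened chest 2, so this case is ruled out; weight (1/3)·0 = 0.
If it is in chest 3 (prior 1/3): only chest 2 is available, probability 1; weight (1/3)·1 = 1/3.
The weights sum to 5/9.
So P(the ruby in chest 1 | the guide opened chest 2) = (2/9) / (5/9) = 2/5.

2/5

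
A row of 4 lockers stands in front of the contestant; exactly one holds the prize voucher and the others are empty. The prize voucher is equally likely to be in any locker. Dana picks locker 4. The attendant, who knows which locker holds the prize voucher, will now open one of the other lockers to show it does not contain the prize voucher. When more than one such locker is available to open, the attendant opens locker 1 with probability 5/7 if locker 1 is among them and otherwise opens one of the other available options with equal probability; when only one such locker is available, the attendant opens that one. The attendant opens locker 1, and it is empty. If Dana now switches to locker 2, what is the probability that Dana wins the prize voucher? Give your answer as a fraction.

Apply Bayes' rule, conditioning on where the prize voucher actually is.
If it is in locker 1 (prior 1/4): the attendant opened locker 1, so this case is ruled out; weight (1/4)·0 = 0.
If it is in any of lockers 2, 3, and 4 (prior 1/4 each): locker 1 is available, opened with probability 5/7; weight (1/4)·(5/7) = 5/28 each.
The weights sum to 15/28.
So P(the prize voucher in locker 2 | the attendant opened locker 1) = (5/28) / (15/28) = 1/3.

1/3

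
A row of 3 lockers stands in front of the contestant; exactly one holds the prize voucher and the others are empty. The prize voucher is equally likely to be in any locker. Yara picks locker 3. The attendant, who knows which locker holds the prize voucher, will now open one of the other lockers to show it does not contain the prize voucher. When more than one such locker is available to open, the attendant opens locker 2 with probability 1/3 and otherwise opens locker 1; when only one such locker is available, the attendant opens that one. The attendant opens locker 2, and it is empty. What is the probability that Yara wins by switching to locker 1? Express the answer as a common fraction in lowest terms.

3/4

Consider each possible location of the prize voucher in turn.
If it is in locker 1 (prior 1/3): only locker 2 is available, probability 1; weight (1/3)·1 = 1/3.
If it is in locker 2 (prior 1/3): the attendant opened locker 2, so this case is ruled out; weight (1/3)·0 = 0.
If it is in locker 3 (prior 1/3): locker 2 is available, opened with probability 1/3; weight (1/3)·(1/3) = 1/9.
The weights sum to 4/9.
So P(the prize voucher in locker 1 | the attendant opened locker 2) = (1/3) / (4/9) = 3/4.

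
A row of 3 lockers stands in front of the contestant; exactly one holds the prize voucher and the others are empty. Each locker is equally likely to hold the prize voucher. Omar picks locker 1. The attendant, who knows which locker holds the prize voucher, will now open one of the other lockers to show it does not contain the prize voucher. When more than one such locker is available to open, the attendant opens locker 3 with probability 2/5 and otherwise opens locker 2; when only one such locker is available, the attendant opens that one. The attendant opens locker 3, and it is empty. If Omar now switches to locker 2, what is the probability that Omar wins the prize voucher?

5/7

Apply Bayes' rule, conditioning on where the prize voucher actually is.
If it is in locker 1 (prior 1/3): locker 3 is available, opened with probability 2/5; weight (1/3)·(2/5) = 2/15.
If it is in locker 2 (prior 1/3): only locker 3 is available, probability 1; weight (1/3)·1 = 1/3.
If it is in locker 3 (prior 1/3): the attendant opened locker 3, so this case is ruled out; weight (1/3)·0 = 0.
The weights sum to 7/15.
So P(the prize voucher in locker 2 | the attendant opened locker 3) = (1/3) / (7/15) = 5/7.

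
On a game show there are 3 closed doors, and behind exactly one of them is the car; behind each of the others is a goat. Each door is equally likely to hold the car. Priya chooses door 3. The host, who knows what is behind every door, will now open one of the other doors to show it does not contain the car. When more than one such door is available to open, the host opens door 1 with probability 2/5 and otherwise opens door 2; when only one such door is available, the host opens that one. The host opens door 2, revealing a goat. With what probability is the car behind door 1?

5/8

Consider each possible location of the car in turn.
If it is behind door 1 (prior 1/3): only door 2 is available, probability 1; weight (1/3)·1 = 1/3.
If it is behind door 2 (prior 1/3): the host opened door 2, so this case is ruled out; weight (1/3)·0 = 0.
If it is behind door 3 (prior 1/3): door 1 is available but not opened, probability 3/5; weight (1/3)·(3/5) = 1/5.
The weights sum to 8/15.
So P(the car behind door 1 | the host opened door 2) = (1/3) / (8/15) = 5/8.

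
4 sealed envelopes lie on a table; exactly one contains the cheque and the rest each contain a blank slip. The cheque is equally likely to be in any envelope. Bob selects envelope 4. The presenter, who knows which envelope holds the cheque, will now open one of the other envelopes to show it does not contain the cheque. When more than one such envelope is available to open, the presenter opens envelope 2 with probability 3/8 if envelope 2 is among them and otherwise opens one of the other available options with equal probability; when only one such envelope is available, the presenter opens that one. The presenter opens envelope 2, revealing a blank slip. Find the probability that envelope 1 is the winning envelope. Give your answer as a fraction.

1/3

Consider each possible location of the cheque in turn.
If it is in any of envelopes 1, 3, and 4 (prior 1/4 each): envelope 2 is available, opened with probability 3/8; weight (1/4)·(3/8) = 3/32 each.
If it is in envelope 2 (prior 1/4): the presenter opened envelope 2, so this case is ruled out; weight (1/4)·0 = 0.
The weights sum to 9/32.
So P(the cheque in envelope 1 | the presenter opened envelope 2) = (3/32) / (9/32) = 1/3.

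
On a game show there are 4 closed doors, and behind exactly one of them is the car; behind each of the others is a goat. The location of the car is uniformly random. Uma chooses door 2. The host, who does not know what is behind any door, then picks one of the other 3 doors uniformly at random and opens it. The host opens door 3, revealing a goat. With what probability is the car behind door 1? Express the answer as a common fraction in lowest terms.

1/3

Apply Bayes' rule, conditioning on where the car actually is.
If it is behind any of doors 1, 2, and 4 (prior 1/4 each): the host picks door 3 with probability 1/3 regardless, and it is not the prize; weight (1/4)·(1/3) = 1/12 each.
If it is behind door 3 (prior 1/4): the host opened door 3, so this case is ruled out; weight (1/4)·0 = 0.
The weights sum to 1/4.
So P(the car behind door 1 | the host opened door 3) = (1/12) / (1/4) = 1/3.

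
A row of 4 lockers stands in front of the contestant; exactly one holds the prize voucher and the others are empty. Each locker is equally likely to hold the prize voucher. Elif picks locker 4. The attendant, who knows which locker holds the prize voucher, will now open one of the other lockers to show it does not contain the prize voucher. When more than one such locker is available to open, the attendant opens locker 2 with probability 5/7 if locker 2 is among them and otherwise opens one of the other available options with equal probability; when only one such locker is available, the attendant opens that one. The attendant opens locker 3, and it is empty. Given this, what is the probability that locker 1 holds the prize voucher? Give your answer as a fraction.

Apply Bayes' rule, conditioning on where the prize voucher actually is.
If it is in locker 1 (prior 1/4): locker 2 is available but not opened, probability 2/7; weight (1/4)·(2/7) = 1/14.
If it is in locker 2 (prior 1/4): locker 2 holds the prize so is unavailable; the attendant chooses uniformly among the 2 others, probability 1/2; weight (1/4)·(1/2) = 1/8.
If it is in locker 3 (prior 1/4): the attendant opened locker 3, so this case is ruled out; weight (1/4)·0 = 0.
If it is in locker 4 (prior 1/4): locker 2 is available but not opened; locker 3 gets probability (1 − 5/7)/2 = 1/7; weight (1/4)·(1/7) = 1/28.
The weights sum to 13/56.
So P(the prize voucher in locker 1 | the attendant opened locker 3) = (1/14) / (13/56) = 4/13.

4/13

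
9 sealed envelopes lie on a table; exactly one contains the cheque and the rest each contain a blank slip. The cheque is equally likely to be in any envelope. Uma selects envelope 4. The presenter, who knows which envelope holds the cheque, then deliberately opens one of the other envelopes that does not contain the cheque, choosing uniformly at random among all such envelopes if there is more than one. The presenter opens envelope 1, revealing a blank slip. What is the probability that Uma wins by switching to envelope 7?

Condition on the true location of the cheque.
If it is in envelope 1 (prior 1/9): the presenter opened envelope 1, so this case is ruled out; weight (1/9)·0 = 0.
If it is in any of envelopes 2, 3, 5, 6, 7, 8, and 9 (prior 1/9 each): the presenter has 7 equally likely choices, so probability 1/7; weight (1/9)·(1/7) = 1/63 each.
If it is in envelope 4 (prior 1/9): the presenter has 8 equally likely choices, so probability 1/8; weight (1/9)·(1/8) = 1/72.
The weights sum to 1/8.
So P(the cheque in envelope 7 | the presenter opened envelope 1) = (1/63) / (1/8) = 8/63.

8/63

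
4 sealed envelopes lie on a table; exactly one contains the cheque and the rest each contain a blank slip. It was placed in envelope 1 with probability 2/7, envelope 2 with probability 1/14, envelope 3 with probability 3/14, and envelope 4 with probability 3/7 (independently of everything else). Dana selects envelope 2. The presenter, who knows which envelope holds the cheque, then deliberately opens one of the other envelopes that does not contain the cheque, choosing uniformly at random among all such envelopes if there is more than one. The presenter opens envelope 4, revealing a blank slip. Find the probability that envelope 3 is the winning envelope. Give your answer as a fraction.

9/23

Condition on the true location of the cheque.
If it is in envelope 1 (prior 2/7): the presenter has 2 equally likely choices, so probability 1/2; weight (2/7)·(1/2) = 1/7.
If it is in envelope 2 (prior 1/14): the presenter has 3 equally likely choices, so probability 1/3; weight (1/14)·(1/3) = 1/42.
If it is in envelope 3 (prior 3/14): the presenter has 2 equally likely choices, so probability 1/2; weight (3/14)·(1/2) = 3/28.
If it is in envelope 4 (prior 3/7): the presenter opened envelope 4, so this case is ruled out; weight (3/7)·0 = 0.
The weights sum to 23/84.
So P(the cheque in envelope 3 | the presenter opened envelope 4) = (3/28) / (23/84) = 9/23.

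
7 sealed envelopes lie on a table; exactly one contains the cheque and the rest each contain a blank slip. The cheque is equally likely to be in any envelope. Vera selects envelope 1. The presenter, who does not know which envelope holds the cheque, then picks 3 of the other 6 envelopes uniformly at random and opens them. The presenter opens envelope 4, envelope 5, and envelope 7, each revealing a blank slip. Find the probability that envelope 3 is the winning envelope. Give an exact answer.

1/4

Apply Bayes' rule, conditioning on where the cheque actually is.
If it is in any of envelopes 1, 2, 3, and 6 (prior 1/7 each): the presenter picks exactly this set with probability 1/20 regardless, and none is the prize; weight (1/7)·(1/20) = 1/140 each.
If it is in any of envelopes 4, 5, and 7 (prior 1/7 each): that envelope was opened and seen not to hold the prize — ruled out; weight (1/7)·0 = 0 each.
The weights sum to 1/35.
So P(the cheque in envelope 3 | the presenter opened envelope 4, envelope 5, and envelope 7) = (1/140) / (1/35) = 1/4.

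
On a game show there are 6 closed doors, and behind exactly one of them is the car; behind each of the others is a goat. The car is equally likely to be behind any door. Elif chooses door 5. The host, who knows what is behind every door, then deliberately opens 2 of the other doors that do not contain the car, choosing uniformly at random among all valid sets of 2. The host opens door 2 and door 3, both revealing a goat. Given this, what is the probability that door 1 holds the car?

5/18

Consider each possible location of the car in turn.
If it is behind any of doors 1, 4, and 6 (prior 1/6 each): the host has 6 equally likely choices, so probability 1/6; weight (1/6)·(1/6) = 1/36 each.
If it is behind either of doors 2 and 3 (prior 1/6 each): that door was opened and seen not to hold the prize — ruled out; weight (1/6)·0 = 0 each.
If it is behind door 5 (prior 1/6): the host has 10 equally likely choices, so probability 1/10; weight (1/6)·(1/10) = 1/60.
The weights sum to 1/10.
So P(the car behind door 1 | the host opened door 2 and door 3) = (1/36) / (1/10) = 5/18.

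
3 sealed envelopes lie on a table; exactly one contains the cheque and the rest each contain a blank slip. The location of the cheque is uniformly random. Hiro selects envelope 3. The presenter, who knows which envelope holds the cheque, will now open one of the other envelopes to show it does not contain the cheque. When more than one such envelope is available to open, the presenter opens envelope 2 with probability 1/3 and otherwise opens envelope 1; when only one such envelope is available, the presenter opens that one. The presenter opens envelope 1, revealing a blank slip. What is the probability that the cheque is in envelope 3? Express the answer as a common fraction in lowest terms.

Consider each possible location of the cheque in turn.
If it is in envelope 1 (prior 1/3): the presenter opened envelope 1, so this case is ruled out; weight (1/3)·0 = 0.
If it is in envelope 2 (prior 1/3): only envelope 1 is available, probability 1; weight (1/3)·1 = 1/3.
If it is in envelope 3 (prior 1/3): envelope 2 is available but not opened, probability 2/3; weight (1/3)·(2/3) = 2/9.
The weights sum to 5/9.
So P(the cheque in envelope 3 | the presenter opened envelope 1) = (2/9) / (5/9) = 2/5.

2/5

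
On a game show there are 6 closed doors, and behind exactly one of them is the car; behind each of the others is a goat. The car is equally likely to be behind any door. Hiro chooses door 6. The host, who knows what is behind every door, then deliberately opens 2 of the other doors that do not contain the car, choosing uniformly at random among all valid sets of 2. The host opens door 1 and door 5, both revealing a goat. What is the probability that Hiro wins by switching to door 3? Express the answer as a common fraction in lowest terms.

5/18

Consider each possible location of the car in turn.
If it is behind either of doors 1 and 5 (prior 1/6 each): that door was opened and seen not to hold the prize — ruled out; weight (1/6)·0 = 0 each.
If it is behind any of doors 2, 3, and 4 (prior 1/6 each): the host has 6 equally likely choices, so probability 1/6; weight (1/6)·(1/6) = 1/36 each.
If it is behind door 6 (prior 1/6): the host has 10 equally likely choices, so probability 1/10; weight (1/6)·(1/10) = 1/60.
The weights sum to 1/10.
So P(the car behind door 3 | the host opened door 1 and door 5) = (1/36) / (1/10) = 5/18.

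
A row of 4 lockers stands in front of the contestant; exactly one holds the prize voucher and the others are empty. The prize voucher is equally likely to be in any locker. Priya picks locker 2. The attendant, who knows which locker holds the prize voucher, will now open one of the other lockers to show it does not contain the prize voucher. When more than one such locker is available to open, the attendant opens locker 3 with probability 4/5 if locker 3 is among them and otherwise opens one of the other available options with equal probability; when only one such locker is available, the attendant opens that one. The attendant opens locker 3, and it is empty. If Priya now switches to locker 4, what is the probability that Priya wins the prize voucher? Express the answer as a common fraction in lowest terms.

1/3

Apply Bayes' rule, conditioning on where the prize voucher actually is.
If it is in any of lockers 1, 2, and 4 (prior 1/4 each): locker 3 is available, opened with probability 4/5; weight (1/4)·(4/5) = 1/5 each.
If it is in locker 3 (prior 1/4): the attendant opened locker 3, so this case is ruled out; weight (1/4)·0 = 0.
The weights sum to 3/5.
So P(the prize voucher in locker 4 | the attendant opened locker 3) = (1/5) / (3/5) = 1/3.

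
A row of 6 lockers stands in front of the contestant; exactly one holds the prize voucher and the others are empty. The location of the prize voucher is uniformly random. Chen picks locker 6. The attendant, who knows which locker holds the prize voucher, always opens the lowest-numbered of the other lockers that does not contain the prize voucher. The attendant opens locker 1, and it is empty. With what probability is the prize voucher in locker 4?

1/5

Condition on the true location of the prize voucher.
If it is in locker 1 (prior 1/6): the attendant opened locker 1, so this case is ruled out; weight (1/6)·0 = 0.
If it is in any of lockers 2, 3, 4, 5, and 6 (prior 1/6 each): locker 1 is the lowest-numbered option available, probability 1; weight (1/6)·1 = 1/6 each.
The weights sum to 5/6.
So P(the prize voucher in locker 4 | the attendant opened locker 1) = (1/6) / (5/6) = 1/5.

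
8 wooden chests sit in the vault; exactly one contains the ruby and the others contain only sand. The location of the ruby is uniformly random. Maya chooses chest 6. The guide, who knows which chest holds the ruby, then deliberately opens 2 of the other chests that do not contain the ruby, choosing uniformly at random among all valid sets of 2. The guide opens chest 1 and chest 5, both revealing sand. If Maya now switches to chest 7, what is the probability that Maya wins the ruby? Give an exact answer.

Apply Bayes' rule, conditioning on where the ruby actually is.
If it is in either of chests 1 and 5 (prior 1/8 each): that chest was opened and seen not to hold the prize — ruled out; weight (1/8)·0 = 0 each.
If it is in any of chests 2, 3, 4, 7, and 8 (prior 1/8 each): the guide has 15 equally likely choices, so probability 1/15; weight (1/8)·(1/15) = 1/120 each.
If it is in chest 6 (prior 1/8): the guide has 21 equally likely choices, so probability 1/21; weight (1/8)·(1/21) = 1/168.
The weights sum to 1/21.
So P(the ruby in chest 7 | the guide opened chest 1 and chest 5) = (1/120) / (1/21) = 7/40.

7/40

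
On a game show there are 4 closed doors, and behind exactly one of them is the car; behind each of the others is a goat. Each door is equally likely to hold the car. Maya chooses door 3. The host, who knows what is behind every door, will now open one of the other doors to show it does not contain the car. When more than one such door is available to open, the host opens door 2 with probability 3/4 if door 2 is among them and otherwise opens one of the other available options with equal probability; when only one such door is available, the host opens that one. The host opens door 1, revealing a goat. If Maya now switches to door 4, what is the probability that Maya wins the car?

2/7

Condition on the true location of the car.
If it is behind door 1 (prior 1/4): the host opened door 1, so this case is ruled out; weight (1/4)·0 = 0.
If it is behind door 2 (prior 1/4): door 2 holds the prize so is unavailable; the host chooses uniformly among the 2 others, probability 1/2; weight (1/4)·(1/2) = 1/8.
If it is behind door 3 (prior 1/4): door 2 is available but not opened; door 1 gets probability (1 − 3/4)/2 = 1/8; weight (1/4)·(1/8) = 1/32.
If it is behind door 4 (prior 1/4): door 2 is available but not opened, probability 1/4; weight (1/4)·(1/4) = 1/16.
The weights sum to 7/32.
So P(the car behind door 4 | the host opened door 1) = (1/16) / (7/32) = 2/7.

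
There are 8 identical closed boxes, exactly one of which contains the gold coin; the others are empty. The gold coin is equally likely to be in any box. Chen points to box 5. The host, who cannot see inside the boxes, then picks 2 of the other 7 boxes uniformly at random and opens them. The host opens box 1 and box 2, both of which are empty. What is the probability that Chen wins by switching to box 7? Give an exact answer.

1/6

Condition on the true location of the gold coin.
If it is in either of boxes 1 and 2 (prior 1/8 each): that box was opened and seen not to hold the prize — ruled out; weight (1/8)·0 = 0 each.
If it is in any of boxes 3, 4, 5, 6, 7, and 8 (prior 1/8 each): the host picks exactly this set with probability 1/21 regardless, and none is the prize; weight (1/8)·(1/21) = 1/168 each.
The weights sum to 1/28.
So P(the gold coin in box 7 | the host opened box 1 and box 2) = (1/168) / (1/28) = 1/6.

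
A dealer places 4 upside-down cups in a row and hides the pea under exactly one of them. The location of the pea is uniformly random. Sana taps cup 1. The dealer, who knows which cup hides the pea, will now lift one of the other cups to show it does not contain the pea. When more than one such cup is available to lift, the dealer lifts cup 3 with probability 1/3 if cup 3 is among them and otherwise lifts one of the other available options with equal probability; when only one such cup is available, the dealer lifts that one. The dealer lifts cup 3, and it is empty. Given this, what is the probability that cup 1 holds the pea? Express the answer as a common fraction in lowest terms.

1/3

Consider each possible location of the pea in turn.
If it is under any of cups 1, 2, and 4 (prior 1/4 each): cup 3 is available, opened with probability 1/3; weight (1/4)·(1/3) = 1/12 each.
If it is under cup 3 (prior 1/4): the dealer opened cup 3, so this case is ruled out; weight (1/4)·0 = 0.
The weights sum to 1/4.
So P(the pea under cup 1 | the dealer opened cup 3) = (1/12) / (1/4) = 1/3.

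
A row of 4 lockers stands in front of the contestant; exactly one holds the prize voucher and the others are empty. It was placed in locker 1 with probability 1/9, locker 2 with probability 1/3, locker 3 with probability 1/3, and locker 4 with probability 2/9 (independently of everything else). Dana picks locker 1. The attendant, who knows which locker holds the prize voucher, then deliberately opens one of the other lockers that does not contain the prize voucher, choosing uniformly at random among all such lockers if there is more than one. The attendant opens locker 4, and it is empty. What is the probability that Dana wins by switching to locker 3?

Consider each possible location of the prize voucher in turn.
If it is in locker 1 (prior 1/9): the attendant has 3 equally likely choices, so probability 1/3; weight (1/9)·(1/3) = 1/27.
If it is in either of lockers 2 and 3 (prior 1/3 each): the attendant has 2 equally likely choices, so probability 1/2; weight (1/3)·(1/2) = 1/6 each.
If it is in locker 4 (prior 2/9): the attendant opened locker 4, so this case is ruled out; weight (2/9)·0 = 0.
The weights sum to 10/27.
So P(the prize voucher in locker 3 | the attendant opened locker 4) = (1/6) / (10/27) = 9/20.

9/20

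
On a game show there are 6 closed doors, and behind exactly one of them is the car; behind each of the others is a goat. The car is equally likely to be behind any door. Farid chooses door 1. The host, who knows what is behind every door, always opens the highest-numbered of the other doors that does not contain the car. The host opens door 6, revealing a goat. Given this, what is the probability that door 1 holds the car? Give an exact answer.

Consider each possible location of the car in turn.
If it is behind any of doors 1, 2, 3, 4, and 5 (prior 1/6 each): door 6 is the highest-numbered option available, probability 1; weight (1/6)·1 = 1/6 each.
If it is behind door 6 (prior 1/6): the host opened door 6, so this case is ruled out; weight (1/6)·0 = 0.
The weights sum to 5/6.
So P(the car behind door 1 | the host opened door 6) = (1/6) / (5/6) = 1/5.

1/5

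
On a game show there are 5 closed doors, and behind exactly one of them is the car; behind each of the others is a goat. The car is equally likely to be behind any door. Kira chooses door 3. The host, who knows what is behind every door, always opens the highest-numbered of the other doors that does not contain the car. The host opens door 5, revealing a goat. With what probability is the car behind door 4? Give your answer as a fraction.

1/4

Condition on the true location of the car.
If it is behind any of doors 1, 2, 3, and 4 (prior 1/5 each): door 5 is the highest-numbered option available, probability 1; weight (1/5)·1 = 1/5 each.
If it is behind door 5 (prior 1/5): the host opened door 5, so this case is ruled out; weight (1/5)·0 = 0.
The weights sum to 4/5.
So P(the car behind door 4 | the host opened door 5) = (1/5) / (4/5) = 1/4.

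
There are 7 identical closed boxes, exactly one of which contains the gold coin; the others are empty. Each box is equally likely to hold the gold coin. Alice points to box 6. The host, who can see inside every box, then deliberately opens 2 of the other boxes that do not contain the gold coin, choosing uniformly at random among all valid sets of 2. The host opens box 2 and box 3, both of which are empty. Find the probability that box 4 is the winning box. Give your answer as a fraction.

3/14

Condition on the true location of the gold coin.
If it is in any of boxes 1, 4, 5, and 7 (prior 1/7 each): the host has 10 equally likely choices, so probability 1/10; weight (1/7)·(1/10) = 1/70 each.
If it is in either of boxes 2 and 3 (prior 1/7 each): that box was opened and seen not to hold the prize — ruled out; weight (1/7)·0 = 0 each.
If it is in box 6 (prior 1/7): the host has 15 equally likely choices, so probability 1/15; weight (1/7)·(1/15) = 1/105.
The weights sum to 1/15.
So P(the gold coin in box 4 | the host opened box 2 and box 3) = (1/70) / (1/15) = 3/14.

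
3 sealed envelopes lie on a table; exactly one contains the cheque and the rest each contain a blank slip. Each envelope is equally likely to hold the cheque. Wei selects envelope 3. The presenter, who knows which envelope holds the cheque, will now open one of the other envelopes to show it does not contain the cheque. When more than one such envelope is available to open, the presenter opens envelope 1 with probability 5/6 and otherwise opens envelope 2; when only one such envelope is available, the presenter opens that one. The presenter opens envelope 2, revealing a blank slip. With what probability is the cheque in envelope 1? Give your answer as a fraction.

6/7

Consider each possible location of the cheque in turn.
If it is in envelope 1 (prior 1/3): only envelope 2 is available, probability 1; weight (1/3)·1 = 1/3.
If it is in envelope 2 (prior 1/3): the presenter opened envelope 2, so this case is ruled out; weight (1/3)·0 = 0.
If it is in envelope 3 (prior 1/3): envelope 1 is available but not opened, probability 1/6; weight (1/3)·(1/6) = 1/18.
The weights sum to 7/18.
So P(the cheque in envelope 1 | the presenter opened envelope 2) = (1/3) / (7/18) = 6/7.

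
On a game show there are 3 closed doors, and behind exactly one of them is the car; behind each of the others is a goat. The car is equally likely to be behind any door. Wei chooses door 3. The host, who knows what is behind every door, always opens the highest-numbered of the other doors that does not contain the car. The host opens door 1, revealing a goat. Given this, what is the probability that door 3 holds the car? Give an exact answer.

Apply Bayes' rule, conditioning on where the car actually is.
If it is behind door 1 (prior 1/3): the host opened door 1, so this case is ruled out; weight (1/3)·0 = 0.
If it is behind door 2 (prior 1/3): door 1 is the highest-numbered option available, probability 1; weight (1/3)·1 = 1/3.
If it is behind door 3 (prior 1/3): the host would have opened door 2 instead, probability 0; weight (1/3)·0 = 0.
The weights sum to 1/3.
So P(the car behind door 3 | the host opened door 1) = 0 / (1/3) = 0.

0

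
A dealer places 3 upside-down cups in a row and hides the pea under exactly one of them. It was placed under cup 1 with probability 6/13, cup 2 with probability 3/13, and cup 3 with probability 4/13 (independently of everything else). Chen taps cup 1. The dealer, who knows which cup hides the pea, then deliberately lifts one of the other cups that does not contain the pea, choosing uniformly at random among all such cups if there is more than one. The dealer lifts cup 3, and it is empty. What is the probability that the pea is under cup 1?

1/2

Consider each possible location of the pea in turn.
If it is under cup 1 (prior 6/13): the dealer has 2 equally likely choices, so probability 1/2; weight (6/13)·(1/2) = 3/13.
If it is under cup 2 (prior 3/13): the dealer has no choice, probability 1; weight (3/13)·1 = 3/13.
If it is under cup 3 (prior 4/13): the dealer opened cup 3, so this case is ruled out; weight (4/13)·0 = 0.
The weights sum to 6/13.
So P(the pea under cup 1 | the dealer opened cup 3) = (3/13) / (6/13) = 1/2.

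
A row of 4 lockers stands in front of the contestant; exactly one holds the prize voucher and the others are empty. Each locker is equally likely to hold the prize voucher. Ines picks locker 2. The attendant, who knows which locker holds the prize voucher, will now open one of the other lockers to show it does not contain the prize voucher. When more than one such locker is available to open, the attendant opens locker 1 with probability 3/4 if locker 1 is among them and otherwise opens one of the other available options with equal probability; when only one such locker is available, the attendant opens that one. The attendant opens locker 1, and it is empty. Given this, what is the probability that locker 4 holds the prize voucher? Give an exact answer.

1/3

Consider each possible location of the prize voucher in turn.
If it is in locker 1 (prior 1/4): the attendant opened locker 1, so this case is ruled out; weight (1/4)·0 = 0.
If it is in any of lockers 2, 3, and 4 (prior 1/4 each): locker 1 is available, opened with probability 3/4; weight (1/4)·(3/4) = 3/16 each.
The weights sum to 9/16.
So P(the prize voucher in locker 4 | the attendant opened locker 1) = (3/16) / (9/16) = 1/3.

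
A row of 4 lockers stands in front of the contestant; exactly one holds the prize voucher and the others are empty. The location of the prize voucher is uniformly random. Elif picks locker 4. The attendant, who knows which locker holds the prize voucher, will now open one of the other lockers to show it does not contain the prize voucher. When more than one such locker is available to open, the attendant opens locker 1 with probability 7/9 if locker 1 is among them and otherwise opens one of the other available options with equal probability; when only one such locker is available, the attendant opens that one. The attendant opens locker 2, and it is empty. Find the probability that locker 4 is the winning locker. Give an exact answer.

2/15

Condition on the true location of the prize voucher.
If it is in locker 1 (prior 1/4): locker 1 holds the prize so is unavailable; the attendant chooses uniformly among the 2 others, probability 1/2; weight (1/4)·(1/2) = 1/8.
If it is in locker 2 (prior 1/4): the attendant opened locker 2, so this case is ruled out; weight (1/4)·0 = 0.
If it is in locker 3 (prior 1/4): locker 1 is available but not opened, probability 2/9; weight (1/4)·(2/9) = 1/18.
If it is in locker 4 (prior 1/4): locker 1 is available but not opened; locker 2 gets probability (1 − 7/9)/2 = 1/9; weight (1/4)·(1/9) = 1/36.
The weights sum to 5/24.
So P(the prize voucher in locker 4 | the attendant opened locker 2) = (1/36) / (5/24) = 2/15.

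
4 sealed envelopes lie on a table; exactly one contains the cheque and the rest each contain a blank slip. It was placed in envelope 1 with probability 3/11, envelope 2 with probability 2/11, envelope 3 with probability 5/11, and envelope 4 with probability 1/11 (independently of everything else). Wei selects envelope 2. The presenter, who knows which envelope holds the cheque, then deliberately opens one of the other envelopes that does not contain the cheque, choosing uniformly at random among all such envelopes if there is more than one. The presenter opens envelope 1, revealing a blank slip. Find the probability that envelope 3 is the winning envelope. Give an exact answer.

15/22

Consider each possible location of the cheque in turn.
If it is in envelope 1 (prior 3/11): the presenter opened envelope 1, so this case is ruled out; weight (3/11)·0 = 0.
If it is in envelope 2 (prior 2/11): the presenter has 3 equally likely choices, so probability 1/3; weight (2/11)·(1/3) = 2/33.
If it is in envelope 3 (prior 5/11): the presenter has 2 equally likely choices, so probability 1/2; weight (5/11)·(1/2) = 5/22.
If it is in envelope 4 (prior 1/11): the presenter has 2 equally likely choices, so probability 1/2; weight (1/11)·(1/2) = 1/22.
The weights sum to 1/3.
So P(the cheque in envelope 3 | the presenter opened envelope 1) = (5/22) / (1/3) = 15/22.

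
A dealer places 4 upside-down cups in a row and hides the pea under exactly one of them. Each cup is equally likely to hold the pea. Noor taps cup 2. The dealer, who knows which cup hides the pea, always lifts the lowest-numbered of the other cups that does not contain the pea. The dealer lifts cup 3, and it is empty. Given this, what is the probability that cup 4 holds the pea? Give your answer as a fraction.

Apply Bayes' rule, conditioning on where the pea actually is.
If it is under cup 1 (prior 1/4): cup 3 is the lowest-numbered option available, probability 1; weight (1/4)·1 = 1/4.
If it is under either of cups 2 and 4 (prior 1/4 each): the dealer would have opened cup 1 instead, probability 0; weight (1/4)·0 = 0 each.
If it is under cup 3 (prior 1/4): the dealer opened cup 3, so this case is ruled out; weight (1/4)·0 = 0.
The weights sum to 1/4.
So P(the pea under cup 4 | the dealer opened cup 3) = 0 / (1/4) = 0.

0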